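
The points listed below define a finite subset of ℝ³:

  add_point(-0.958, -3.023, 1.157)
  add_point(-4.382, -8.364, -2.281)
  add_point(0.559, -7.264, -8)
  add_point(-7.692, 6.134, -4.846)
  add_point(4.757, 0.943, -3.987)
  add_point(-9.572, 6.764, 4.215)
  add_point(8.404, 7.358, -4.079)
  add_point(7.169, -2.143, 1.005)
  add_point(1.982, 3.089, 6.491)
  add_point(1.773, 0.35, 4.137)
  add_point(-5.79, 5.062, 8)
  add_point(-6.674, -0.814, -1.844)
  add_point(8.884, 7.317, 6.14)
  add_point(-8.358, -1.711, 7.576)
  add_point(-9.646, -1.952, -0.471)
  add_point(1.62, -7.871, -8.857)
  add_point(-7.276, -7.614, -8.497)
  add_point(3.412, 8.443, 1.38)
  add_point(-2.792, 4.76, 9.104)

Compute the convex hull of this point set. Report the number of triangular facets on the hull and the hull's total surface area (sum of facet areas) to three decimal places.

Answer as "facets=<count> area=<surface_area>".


facets=24 area=1037.246

14 of the 19 inputs are extreme points: [1, 3, 5, 6, 7, 8, 10, 12, 13, 14, 15, 16, 17, 18].

Area of each hull facet:
  f1: (p5, p17, p12) → 40.5208
  f2: (p13, p5, p14) → 35.0620
  f3: (p18, p5, p12) → 43.7583
  f4: (p3, p5, p17) → 57.0808
  f5: (p3, p5, p14) → 39.1774
  f6: (p8, p7, p12) → 36.3819
  f7: (p8, p7, p13) → 49.6890
  f8: (p8, p18, p12) → 18.7683
  f9: (p8, p18, p13) → 23.9714
  f10: (p1, p7, p15) → 54.6926
  f11: (p1, p7, p13) → 83.6447
  f12: (p10, p13, p5) → 20.3701
  f13: (p10, p18, p5) → 4.1130
  f14: (p10, p18, p13) → 11.2327
  f15: (p6, p3, p17) → 47.4297
  f16: (p6, p17, p12) → 27.4072
  f17: (p6, p3, p15) → 123.7540
  f18: (p6, p7, p12) → 49.0771
  f19: (p6, p7, p15) → 68.5562
  f20: (p16, p3, p14) → 47.3882
  f21: (p16, p3, p15) → 63.2317
  f22: (p16, p1, p15) → 28.3406
  f23: (p16, p13, p14) → 26.5994
  f24: (p16, p1, p13) → 36.9991
Σ area = 1037.246

Euler: V−E+F = 14−36+24 = 2.


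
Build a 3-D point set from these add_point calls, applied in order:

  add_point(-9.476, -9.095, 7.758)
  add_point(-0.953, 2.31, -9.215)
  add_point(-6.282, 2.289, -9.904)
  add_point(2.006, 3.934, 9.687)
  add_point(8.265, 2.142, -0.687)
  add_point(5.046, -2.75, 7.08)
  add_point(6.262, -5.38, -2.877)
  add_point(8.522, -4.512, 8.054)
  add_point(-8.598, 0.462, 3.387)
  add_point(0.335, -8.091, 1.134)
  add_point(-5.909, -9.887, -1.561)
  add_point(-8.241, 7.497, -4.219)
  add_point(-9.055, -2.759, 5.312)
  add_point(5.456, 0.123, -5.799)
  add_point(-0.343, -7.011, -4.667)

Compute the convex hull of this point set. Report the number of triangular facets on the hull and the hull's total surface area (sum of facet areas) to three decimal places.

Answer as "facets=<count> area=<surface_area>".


facets=24 area=1019.665

Points on the hull: [0, 1, 2, 3, 4, 6, 7, 8, 9, 10, 11, 12, 13, 14] (14 of 15).

Facet areas (half cross-product norm):
  f1: (p3, p7, p0) → 92.3091
  f2: (p9, p7, p0) → 64.3758
  f3: (p9, p10, p0) → 35.1392
  f4: (p2, p11, p0) → 81.1507
  f5: (p2, p10, p0) → 65.9233
  f6: (p8, p3, p11) → 65.6831
  f7: (p4, p3, p11) → 101.5200
  f8: (p4, p3, p7) → 55.1389
  f9: (p6, p9, p10) → 21.9800
  f10: (p6, p9, p7) → 40.4718
  f11: (p6, p4, p7) → 41.7483
  f12: (p6, p4, p13) → 19.1488
  f13: (p12, p11, p0) → 17.6850
  f14: (p12, p8, p11) → 5.7465
  f15: (p12, p3, p0) → 42.7306
  f16: (p12, p8, p3) → 24.1399
  f17: (p14, p6, p13) → 22.0846
  f18: (p14, p2, p10) → 42.4146
  f19: (p14, p6, p10) → 16.8197
  f20: (p1, p14, p13) → 33.9959
  f21: (p1, p14, p2) → 27.7409
  f22: (p1, p2, p11) → 21.1305
  f23: (p1, p4, p11) → 63.0686
  f24: (p1, p4, p13) → 17.5190
Σ area = 1019.665

Check V−E+F: 14 − 36 + 24 = 2.


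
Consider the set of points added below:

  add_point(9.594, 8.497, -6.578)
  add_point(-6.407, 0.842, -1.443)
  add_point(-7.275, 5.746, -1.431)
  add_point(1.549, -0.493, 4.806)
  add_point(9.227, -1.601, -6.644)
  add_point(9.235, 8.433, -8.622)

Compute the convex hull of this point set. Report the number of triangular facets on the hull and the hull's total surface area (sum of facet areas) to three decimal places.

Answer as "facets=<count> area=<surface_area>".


6 of the 6 inputs are extreme points: [0, 1, 2, 3, 4, 5].

Facet areas (half cross-product norm):
  f1: (p3, p0, p2) → 99.6096
  f2: (p3, p4, p0) → 69.7285
  f3: (p1, p3, p2) → 24.5141
  f4: (p1, p3, p4) → 70.4228
  f5: (p5, p0, p2) → 18.4063
  f6: (p5, p4, p0) → 10.4803
  f7: (p5, p1, p2) → 45.3344
  f8: (p5, p1, p4) → 84.8819
Σ area = 423.378

Euler characteristic 6−12+8 = 2 ✓

facets=8 area=423.378


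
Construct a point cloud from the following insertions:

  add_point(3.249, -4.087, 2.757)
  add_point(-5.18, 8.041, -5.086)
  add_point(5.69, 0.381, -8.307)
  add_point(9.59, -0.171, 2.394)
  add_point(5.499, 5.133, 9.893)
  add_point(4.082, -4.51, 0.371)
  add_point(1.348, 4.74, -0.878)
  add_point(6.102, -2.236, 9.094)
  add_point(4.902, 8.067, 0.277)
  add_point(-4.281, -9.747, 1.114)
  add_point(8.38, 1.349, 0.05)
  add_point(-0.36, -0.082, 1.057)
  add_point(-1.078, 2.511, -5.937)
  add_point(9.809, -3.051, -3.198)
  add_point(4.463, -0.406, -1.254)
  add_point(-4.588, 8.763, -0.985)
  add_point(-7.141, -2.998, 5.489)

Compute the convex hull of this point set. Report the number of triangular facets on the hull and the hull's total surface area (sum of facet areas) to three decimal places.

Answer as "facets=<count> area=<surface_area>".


facets=20 area=852.941

Points on the hull: [1, 2, 3, 4, 7, 8, 9, 10, 12, 13, 15, 16] (12 of 17).

Per-facet area ½‖(b−a)×(c−a)‖:
  f1: (p4, p15, p16) → 94.7738
  f2: (p7, p4, p16) → 51.1118
  f3: (p8, p4, p15) → 47.3073
  f4: (p3, p7, p13) → 18.6204
  f5: (p3, p7, p4) → 28.8576
  f6: (p3, p8, p4) → 42.8010
  f7: (p9, p7, p16) → 58.0544
  f8: (p9, p7, p13) → 91.3760
  f9: (p1, p8, p15) → 19.5192
  f10: (p1, p9, p12) → 44.0236
  f11: (p1, p15, p16) → 27.5219
  f12: (p1, p9, p16) → 64.8016
  f13: (p10, p8, p13) → 12.1083
  f14: (p10, p3, p13) → 8.5952
  f15: (p10, p3, p8) → 9.1930
  f16: (p2, p1, p12) → 15.5430
  f17: (p2, p1, p8) → 63.1028
  f18: (p2, p8, p13) → 42.1691
  f19: (p2, p9, p13) → 59.5773
  f20: (p2, p9, p12) → 53.8838
Σ area = 852.941

Euler characteristic 12−30+20 = 2 ✓


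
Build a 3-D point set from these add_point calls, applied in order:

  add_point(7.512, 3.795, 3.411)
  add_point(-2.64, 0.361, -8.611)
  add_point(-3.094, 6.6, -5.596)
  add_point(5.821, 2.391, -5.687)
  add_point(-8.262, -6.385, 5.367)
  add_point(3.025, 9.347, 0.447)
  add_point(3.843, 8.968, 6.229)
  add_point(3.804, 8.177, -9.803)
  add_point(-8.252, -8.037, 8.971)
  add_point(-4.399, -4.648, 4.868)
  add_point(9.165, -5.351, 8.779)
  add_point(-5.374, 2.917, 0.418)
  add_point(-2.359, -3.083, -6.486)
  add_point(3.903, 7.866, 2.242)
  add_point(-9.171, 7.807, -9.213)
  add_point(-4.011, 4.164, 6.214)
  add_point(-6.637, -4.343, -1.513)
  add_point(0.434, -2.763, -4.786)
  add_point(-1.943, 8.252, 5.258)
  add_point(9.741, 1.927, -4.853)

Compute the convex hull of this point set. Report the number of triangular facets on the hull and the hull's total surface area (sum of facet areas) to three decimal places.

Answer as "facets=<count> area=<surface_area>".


Points on the hull: [0, 1, 4, 5, 6, 7, 8, 10, 12, 14, 15, 16, 17, 18, 19] (15 of 20).

Per-facet area ½‖(b−a)×(c−a)‖:
  f1: (p12, p10, p8) → 140.0697
  f2: (p7, p5, p14) → 66.7546
  f3: (p18, p5, p14) → 54.1610
  f4: (p0, p10, p19) → 45.5109
  f5: (p16, p12, p14) → 43.8474
  f6: (p16, p12, p8) → 19.8232
  f7: (p17, p10, p19) → 78.0096
  f8: (p17, p12, p19) → 10.2790
  f9: (p17, p12, p10) → 13.3030
  f10: (p1, p12, p19) → 26.2601
  f11: (p1, p7, p19) → 50.0202
  f12: (p1, p12, p14) → 14.0816
  f13: (p1, p7, p14) → 49.9000
  f14: (p6, p10, p8) → 133.8030
  f15: (p6, p0, p10) → 31.9575
  f16: (p6, p18, p5) → 16.5434
  f17: (p6, p0, p19) → 22.3883
  f18: (p6, p7, p19) → 70.5112
  f19: (p6, p7, p5) → 8.3662
  f20: (p4, p8, p14) → 13.6381
  f21: (p4, p16, p14) → 39.1275
  f22: (p4, p16, p8) → 3.8235
  f23: (p15, p6, p8) → 39.8280
  f24: (p15, p6, p18) → 11.9386
  f25: (p15, p8, p14) → 105.1673
  f26: (p15, p18, p14) → 37.8370
Σ area = 1146.950

Euler characteristic 15−39+26 = 2 ✓

facets=26 area=1146.950


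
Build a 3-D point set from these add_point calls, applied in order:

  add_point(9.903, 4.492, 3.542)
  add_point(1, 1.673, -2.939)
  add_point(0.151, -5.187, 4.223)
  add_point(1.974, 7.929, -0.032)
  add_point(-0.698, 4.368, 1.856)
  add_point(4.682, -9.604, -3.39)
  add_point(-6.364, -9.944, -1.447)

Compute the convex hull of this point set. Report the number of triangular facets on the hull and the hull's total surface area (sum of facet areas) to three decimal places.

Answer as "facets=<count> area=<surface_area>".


facets=10 area=453.140

7 of the 7 inputs are extreme points: [0, 1, 2, 3, 4, 5, 6].

Facet areas (half cross-product norm):
  f1: (p2, p5, p6) → 45.6247
  f2: (p2, p5, p0) → 68.0112
  f3: (p1, p3, p6) → 29.9519
  f4: (p1, p5, p6) → 63.8781
  f5: (p1, p3, p0) → 32.5320
  f6: (p1, p5, p0) → 67.4657
  f7: (p4, p3, p0) → 22.5848
  f8: (p4, p2, p0) → 52.7030
  f9: (p4, p3, p6) → 23.5139
  f10: (p4, p2, p6) → 46.8742
Σ area = 453.140

Check V−E+F: 7 − 15 + 10 = 2.


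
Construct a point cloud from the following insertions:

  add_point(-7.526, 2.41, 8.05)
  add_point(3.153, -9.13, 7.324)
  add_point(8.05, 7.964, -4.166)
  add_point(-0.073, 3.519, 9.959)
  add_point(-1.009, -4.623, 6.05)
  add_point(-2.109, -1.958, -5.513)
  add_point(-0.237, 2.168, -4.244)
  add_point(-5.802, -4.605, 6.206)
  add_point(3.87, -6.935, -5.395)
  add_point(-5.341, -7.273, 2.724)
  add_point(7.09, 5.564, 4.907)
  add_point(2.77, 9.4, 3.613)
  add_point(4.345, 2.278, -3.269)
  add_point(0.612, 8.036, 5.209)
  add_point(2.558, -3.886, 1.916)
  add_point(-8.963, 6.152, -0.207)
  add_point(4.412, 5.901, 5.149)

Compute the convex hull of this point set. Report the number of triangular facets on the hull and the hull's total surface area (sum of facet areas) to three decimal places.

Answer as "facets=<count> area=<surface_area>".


12 of the 17 inputs are extreme points: [0, 1, 2, 3, 5, 7, 8, 9, 10, 11, 13, 15].

Triangle areas on the boundary:
  f1: (p8, p1, p2) → 99.8291
  f2: (p11, p2, p15) → 59.0892
  f3: (p0, p3, p1) → 51.6980
  f4: (p5, p2, p15) → 84.1806
  f5: (p5, p8, p2) → 55.1899
  f6: (p10, p11, p2) → 26.6337
  f7: (p10, p11, p3) → 25.3246
  f8: (p10, p1, p2) → 65.9509
  f9: (p10, p3, p1) → 59.6996
  f10: (p13, p11, p3) → 6.3652
  f11: (p13, p0, p3) → 25.6091
  f12: (p13, p11, p15) → 15.1352
  f13: (p13, p0, p15) → 44.2971
  f14: (p9, p8, p1) → 56.9583
  f15: (p9, p5, p8) → 39.9492
  f16: (p9, p0, p15) → 51.6470
  f17: (p9, p5, p15) → 60.1967
  f18: (p7, p0, p1) → 30.1209
  f19: (p7, p9, p1) → 21.3970
  f20: (p7, p9, p0) → 10.1109
Σ area = 889.382

Euler characteristic 12−30+20 = 2 ✓

facets=20 area=889.382


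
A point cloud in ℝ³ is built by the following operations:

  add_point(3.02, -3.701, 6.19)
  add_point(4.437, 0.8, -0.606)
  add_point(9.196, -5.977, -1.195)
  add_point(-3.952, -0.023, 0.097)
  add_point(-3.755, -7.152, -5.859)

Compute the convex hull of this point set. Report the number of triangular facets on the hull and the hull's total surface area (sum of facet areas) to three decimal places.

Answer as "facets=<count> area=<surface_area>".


facets=6 area=268.017

5 of the 5 inputs are extreme points: [0, 1, 2, 3, 4].

Triangle areas on the boundary:
  f1: (p0, p4, p3) → 46.0818
  f2: (p0, p4, p2) → 64.8853
  f3: (p1, p4, p3) → 39.2970
  f4: (p1, p4, p2) → 51.3846
  f5: (p1, p0, p3) → 33.4763
  f6: (p1, p0, p2) → 32.8922
Σ area = 268.017

Check V−E+F: 5 − 9 + 6 = 2.


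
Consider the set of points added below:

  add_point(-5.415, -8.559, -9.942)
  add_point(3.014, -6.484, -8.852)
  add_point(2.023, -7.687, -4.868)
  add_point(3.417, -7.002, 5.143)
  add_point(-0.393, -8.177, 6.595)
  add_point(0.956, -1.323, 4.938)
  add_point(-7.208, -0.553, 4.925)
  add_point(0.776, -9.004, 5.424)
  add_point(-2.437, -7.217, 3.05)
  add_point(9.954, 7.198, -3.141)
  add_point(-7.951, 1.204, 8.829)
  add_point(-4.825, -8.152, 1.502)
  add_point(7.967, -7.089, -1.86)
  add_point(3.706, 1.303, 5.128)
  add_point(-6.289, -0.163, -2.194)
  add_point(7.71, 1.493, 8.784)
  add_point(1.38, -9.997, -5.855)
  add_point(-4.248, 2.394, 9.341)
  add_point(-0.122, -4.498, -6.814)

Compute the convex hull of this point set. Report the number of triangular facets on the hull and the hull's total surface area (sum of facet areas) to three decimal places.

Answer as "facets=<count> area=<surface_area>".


facets=22 area=964.868

Points on the hull: [0, 1, 3, 4, 7, 9, 10, 11, 12, 14, 15, 16, 17] (13 of 19).

Facet areas (half cross-product norm):
  f1: (p14, p9, p10) → 99.3454
  f2: (p14, p0, p10) → 41.5041
  f3: (p14, p0, p9) → 100.3099
  f4: (p1, p0, p9) → 54.4092
  f5: (p1, p0, p16) → 19.4922
  f6: (p17, p9, p10) → 28.1157
  f7: (p17, p15, p9) → 79.2266
  f8: (p4, p17, p10) → 22.7184
  f9: (p4, p17, p15) → 63.3767
  f10: (p12, p1, p16) → 19.6580
  f11: (p12, p15, p9) → 82.8447
  f12: (p12, p1, p9) → 62.0752
  f13: (p11, p0, p16) → 38.7915
  f14: (p11, p0, p10) → 55.8753
  f15: (p11, p4, p10) → 39.8213
  f16: (p3, p12, p15) → 42.4233
  f17: (p7, p3, p12) → 12.0506
  f18: (p7, p12, p16) → 41.1832
  f19: (p7, p4, p15) → 11.8305
  f20: (p7, p3, p15) → 10.0289
  f21: (p7, p11, p16) → 33.5547
  f22: (p7, p11, p4) → 6.2327
Σ area = 964.868

Euler: V−E+F = 13−33+22 = 2.


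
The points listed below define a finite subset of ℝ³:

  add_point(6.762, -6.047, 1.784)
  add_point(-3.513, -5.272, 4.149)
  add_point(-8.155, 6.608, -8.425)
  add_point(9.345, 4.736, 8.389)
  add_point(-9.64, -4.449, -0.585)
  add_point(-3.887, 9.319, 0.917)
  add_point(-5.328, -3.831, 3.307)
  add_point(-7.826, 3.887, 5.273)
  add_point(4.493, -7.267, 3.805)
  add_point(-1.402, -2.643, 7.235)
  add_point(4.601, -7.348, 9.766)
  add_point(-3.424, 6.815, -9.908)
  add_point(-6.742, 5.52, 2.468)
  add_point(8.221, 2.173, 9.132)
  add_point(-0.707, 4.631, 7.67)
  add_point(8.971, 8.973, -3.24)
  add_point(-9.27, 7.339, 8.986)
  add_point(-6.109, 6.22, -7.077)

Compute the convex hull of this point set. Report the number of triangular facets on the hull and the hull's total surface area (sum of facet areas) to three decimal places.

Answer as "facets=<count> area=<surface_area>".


Points on the hull: [0, 2, 3, 4, 5, 8, 10, 11, 13, 15, 16] (11 of 18).

Triangle areas on the boundary:
  f1: (p0, p11, p4) → 128.5933
  f2: (p2, p11, p5) → 26.1294
  f3: (p2, p16, p5) → 47.0272
  f4: (p2, p11, p4) → 32.1709
  f5: (p2, p16, p4) → 99.7167
  f6: (p15, p0, p3) → 78.2783
  f7: (p15, p0, p11) → 113.0899
  f8: (p15, p11, p5) → 70.5548
  f9: (p15, p16, p3) → 116.2988
  f10: (p15, p16, p5) → 43.2715
  f11: (p10, p0, p3) → 51.4202
  f12: (p10, p16, p4) → 130.8819
  f13: (p13, p16, p3) → 26.2164
  f14: (p13, p10, p3) → 2.9845
  f15: (p13, p10, p16) → 92.8031
  f16: (p8, p0, p4) → 22.5990
  f17: (p8, p10, p4) → 42.6876
  f18: (p8, p10, p0) → 7.7383
Σ area = 1132.462

Euler characteristic 11−27+18 = 2 ✓

facets=18 area=1132.462


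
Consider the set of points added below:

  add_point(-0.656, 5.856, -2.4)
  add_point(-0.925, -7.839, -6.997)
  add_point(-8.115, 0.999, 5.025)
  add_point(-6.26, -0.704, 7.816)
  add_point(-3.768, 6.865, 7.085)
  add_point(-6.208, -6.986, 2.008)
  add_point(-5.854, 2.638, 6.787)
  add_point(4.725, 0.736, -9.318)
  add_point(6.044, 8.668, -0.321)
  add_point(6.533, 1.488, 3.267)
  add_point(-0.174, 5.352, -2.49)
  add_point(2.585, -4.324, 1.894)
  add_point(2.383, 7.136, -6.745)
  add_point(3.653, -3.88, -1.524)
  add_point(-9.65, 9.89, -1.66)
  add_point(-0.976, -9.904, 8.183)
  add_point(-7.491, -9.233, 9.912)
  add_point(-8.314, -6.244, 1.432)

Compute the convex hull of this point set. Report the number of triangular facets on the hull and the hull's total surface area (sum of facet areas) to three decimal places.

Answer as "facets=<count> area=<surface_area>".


14 of the 18 inputs are extreme points: [1, 2, 3, 4, 6, 7, 8, 9, 12, 13, 14, 15, 16, 17].

Per-facet area ½‖(b−a)×(c−a)‖:
  f1: (p1, p7, p14) → 97.8163
  f2: (p12, p7, p14) → 38.6975
  f3: (p17, p16, p14) → 64.1065
  f4: (p17, p1, p14) → 93.1823
  f5: (p17, p1, p16) → 41.1531
  f6: (p15, p1, p16) → 50.3351
  f7: (p15, p4, p9) → 86.9623
  f8: (p15, p4, p16) → 56.0294
  f9: (p13, p7, p9) → 35.0275
  f10: (p13, p1, p7) → 35.9196
  f11: (p13, p15, p9) → 47.7637
  f12: (p13, p15, p1) → 50.1292
  f13: (p2, p16, p14) → 13.5721
  f14: (p2, p4, p14) → 39.5323
  f15: (p8, p4, p9) → 46.8434
  f16: (p8, p7, p9) → 47.0058
  f17: (p8, p12, p7) → 26.0301
  f18: (p8, p4, p14) → 67.8291
  f19: (p8, p12, p14) → 50.2772
  f20: (p3, p4, p16) → 7.9674
  f21: (p3, p2, p16) → 14.0012
  f22: (p6, p2, p4) → 4.8766
  f23: (p6, p3, p4) → 3.9158
  f24: (p6, p3, p2) → 5.3413
Σ area = 1024.315

Euler: V−E+F = 14−36+24 = 2.

facets=24 area=1024.315


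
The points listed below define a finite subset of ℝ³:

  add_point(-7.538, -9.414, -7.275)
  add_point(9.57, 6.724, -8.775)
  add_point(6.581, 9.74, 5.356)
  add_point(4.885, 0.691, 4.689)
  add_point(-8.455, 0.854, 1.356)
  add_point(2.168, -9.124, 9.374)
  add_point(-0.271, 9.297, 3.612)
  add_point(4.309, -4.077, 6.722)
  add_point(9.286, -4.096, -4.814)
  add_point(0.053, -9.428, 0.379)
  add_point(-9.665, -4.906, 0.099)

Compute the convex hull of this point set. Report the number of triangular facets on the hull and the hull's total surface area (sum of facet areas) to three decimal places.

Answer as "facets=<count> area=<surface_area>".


Extreme-point indices: [0, 1, 2, 4, 5, 6, 7, 8, 9, 10] — 10 of 11 on the boundary.

Per-facet area ½‖(b−a)×(c−a)‖:
  f1: (p0, p5, p10) → 68.4309
  f2: (p6, p2, p1) → 52.1929
  f3: (p6, p2, p5) → 68.2810
  f4: (p7, p2, p5) → 17.4840
  f5: (p8, p0, p1) → 99.2453
  f6: (p8, p7, p5) → 32.2527
  f7: (p8, p2, p1) → 84.1677
  f8: (p8, p7, p2) → 87.3585
  f9: (p4, p0, p1) → 142.8320
  f10: (p4, p6, p1) → 94.7029
  f11: (p4, p0, p10) → 21.2296
  f12: (p4, p5, p10) → 46.9824
  f13: (p4, p6, p5) → 99.0366
  f14: (p9, p0, p5) → 26.1014
  f15: (p9, p8, p5) → 53.3113
  f16: (p9, p8, p0) → 62.1048
Σ area = 1055.714

Euler characteristic 10−24+16 = 2 ✓

facets=16 area=1055.714


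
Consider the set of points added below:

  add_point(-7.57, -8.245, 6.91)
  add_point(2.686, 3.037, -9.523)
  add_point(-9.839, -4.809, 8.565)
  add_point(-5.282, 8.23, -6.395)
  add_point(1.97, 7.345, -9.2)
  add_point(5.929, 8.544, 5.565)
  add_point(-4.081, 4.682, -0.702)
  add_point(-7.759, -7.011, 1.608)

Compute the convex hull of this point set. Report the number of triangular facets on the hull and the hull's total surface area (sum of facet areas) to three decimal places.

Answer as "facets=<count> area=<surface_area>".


facets=10 area=675.225

Points on the hull: [0, 1, 2, 3, 4, 5, 7] (7 of 8).

Per-facet area ½‖(b−a)×(c−a)‖:
  f1: (p0, p5, p2) → 46.2564
  f2: (p1, p0, p5) → 167.0694
  f3: (p3, p5, p2) → 155.0321
  f4: (p4, p1, p5) → 33.3847
  f5: (p4, p3, p5) → 59.6022
  f6: (p4, p3, p1) → 16.4024
  f7: (p7, p1, p0) → 35.6592
  f8: (p7, p3, p1) → 85.3496
  f9: (p7, p0, p2) → 11.9105
  f10: (p7, p3, p2) → 64.5586
Σ area = 675.225

Check V−E+F: 7 − 15 + 10 = 2.


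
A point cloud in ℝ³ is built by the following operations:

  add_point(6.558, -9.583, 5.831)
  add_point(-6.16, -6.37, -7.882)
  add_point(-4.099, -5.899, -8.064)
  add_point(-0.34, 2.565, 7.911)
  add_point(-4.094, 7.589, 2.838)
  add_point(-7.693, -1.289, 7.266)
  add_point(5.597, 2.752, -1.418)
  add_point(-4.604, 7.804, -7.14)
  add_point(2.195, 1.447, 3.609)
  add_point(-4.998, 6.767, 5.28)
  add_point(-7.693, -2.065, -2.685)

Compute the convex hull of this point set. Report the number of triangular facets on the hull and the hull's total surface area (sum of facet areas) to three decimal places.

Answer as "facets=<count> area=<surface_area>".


facets=16 area=773.901

10 of the 11 inputs are extreme points: [0, 1, 2, 3, 4, 5, 6, 7, 9, 10].

Facet areas (half cross-product norm):
  f1: (p3, p0, p5) → 58.7894
  f2: (p1, p0, p5) → 125.7239
  f3: (p1, p2, p0) → 16.7968
  f4: (p1, p2, p7) → 14.3436
  f5: (p9, p7, p5) → 51.6526
  f6: (p9, p3, p5) → 26.5444
  f7: (p6, p3, p0) → 72.5006
  f8: (p6, p2, p0) → 101.7105
  f9: (p6, p2, p7) → 80.4461
  f10: (p10, p7, p5) → 53.1180
  f11: (p10, p1, p5) → 20.8569
  f12: (p10, p1, p7) → 38.2718
  f13: (p4, p9, p3) → 8.8447
  f14: (p4, p6, p3) → 42.6728
  f15: (p4, p9, p7) → 6.4166
  f16: (p4, p6, p7) → 55.2120
Σ area = 773.901

Check V−E+F: 10 − 24 + 16 = 2.


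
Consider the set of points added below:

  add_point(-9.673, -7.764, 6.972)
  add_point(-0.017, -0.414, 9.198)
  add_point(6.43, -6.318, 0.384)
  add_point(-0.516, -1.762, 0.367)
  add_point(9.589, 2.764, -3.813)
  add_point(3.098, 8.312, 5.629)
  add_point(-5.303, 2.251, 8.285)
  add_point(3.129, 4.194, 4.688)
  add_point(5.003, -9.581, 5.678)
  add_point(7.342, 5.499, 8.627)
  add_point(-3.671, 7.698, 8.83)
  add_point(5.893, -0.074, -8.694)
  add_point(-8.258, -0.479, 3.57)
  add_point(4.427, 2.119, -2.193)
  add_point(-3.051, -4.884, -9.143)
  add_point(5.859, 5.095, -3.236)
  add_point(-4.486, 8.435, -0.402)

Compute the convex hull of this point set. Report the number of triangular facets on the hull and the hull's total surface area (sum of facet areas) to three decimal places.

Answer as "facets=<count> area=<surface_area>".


Hull vertices (14/17): indices [0, 1, 2, 4, 5, 6, 8, 9, 10, 11, 12, 14, 15, 16].

Triangle areas on the boundary:
  f1: (p12, p14, p0) → 58.1560
  f2: (p12, p14, p16) → 73.8759
  f3: (p11, p2, p4) → 34.3692
  f4: (p11, p2, p14) → 55.0605
  f5: (p11, p15, p4) → 14.8089
  f6: (p11, p14, p16) → 76.4800
  f7: (p11, p15, p16) → 38.8500
  f8: (p8, p9, p4) → 93.7146
  f9: (p8, p2, p4) → 18.0597
  f10: (p8, p1, p9) → 51.5898
  f11: (p8, p1, p0) → 66.7049
  f12: (p8, p14, p0) → 118.3134
  f13: (p8, p2, p14) → 37.7780
  f14: (p5, p15, p16) → 44.8197
  f15: (p5, p9, p4) → 36.8702
  f16: (p5, p15, p4) → 18.5423
  f17: (p10, p12, p0) → 36.6830
  f18: (p10, p12, p16) → 44.2960
  f19: (p10, p5, p16) → 32.7075
  f20: (p10, p1, p9) → 40.7403
  f21: (p10, p5, p9) → 20.4185
  f22: (p6, p1, p0) → 32.9386
  f23: (p6, p10, p0) → 3.8263
  f24: (p6, p10, p1) → 16.8940
Σ area = 1066.497

Euler characteristic 14−36+24 = 2 ✓

facets=24 area=1066.497


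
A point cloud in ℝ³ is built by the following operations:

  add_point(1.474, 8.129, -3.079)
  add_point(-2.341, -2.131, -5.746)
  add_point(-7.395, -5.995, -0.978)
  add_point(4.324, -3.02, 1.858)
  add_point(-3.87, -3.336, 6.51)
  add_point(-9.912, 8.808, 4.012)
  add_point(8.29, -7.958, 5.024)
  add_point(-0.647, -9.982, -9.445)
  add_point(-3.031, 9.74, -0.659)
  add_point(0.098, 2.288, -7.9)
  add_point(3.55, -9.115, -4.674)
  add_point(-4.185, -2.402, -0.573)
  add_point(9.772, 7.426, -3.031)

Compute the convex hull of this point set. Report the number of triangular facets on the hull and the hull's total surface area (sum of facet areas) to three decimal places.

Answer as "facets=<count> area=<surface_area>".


facets=16 area=958.555

10 of the 13 inputs are extreme points: [0, 2, 4, 5, 6, 7, 8, 9, 10, 12].

Triangle areas on the boundary:
  f1: (p10, p7, p12) → 51.5366
  f2: (p9, p7, p5) → 94.0934
  f3: (p9, p7, p12) → 63.2602
  f4: (p6, p12, p5) → 179.6929
  f5: (p6, p4, p5) → 64.7365
  f6: (p6, p10, p12) → 90.7726
  f7: (p6, p10, p7) → 9.1661
  f8: (p2, p7, p5) → 69.5427
  f9: (p2, p4, p5) → 59.8224
  f10: (p2, p6, p7) → 92.3430
  f11: (p2, p6, p4) → 56.0727
  f12: (p8, p12, p5) → 26.6271
  f13: (p8, p9, p5) → 38.4175
  f14: (p0, p9, p12) → 31.8295
  f15: (p0, p8, p12) → 11.3931
  f16: (p0, p8, p9) → 19.2482
Σ area = 958.555

Euler characteristic 10−24+16 = 2 ✓


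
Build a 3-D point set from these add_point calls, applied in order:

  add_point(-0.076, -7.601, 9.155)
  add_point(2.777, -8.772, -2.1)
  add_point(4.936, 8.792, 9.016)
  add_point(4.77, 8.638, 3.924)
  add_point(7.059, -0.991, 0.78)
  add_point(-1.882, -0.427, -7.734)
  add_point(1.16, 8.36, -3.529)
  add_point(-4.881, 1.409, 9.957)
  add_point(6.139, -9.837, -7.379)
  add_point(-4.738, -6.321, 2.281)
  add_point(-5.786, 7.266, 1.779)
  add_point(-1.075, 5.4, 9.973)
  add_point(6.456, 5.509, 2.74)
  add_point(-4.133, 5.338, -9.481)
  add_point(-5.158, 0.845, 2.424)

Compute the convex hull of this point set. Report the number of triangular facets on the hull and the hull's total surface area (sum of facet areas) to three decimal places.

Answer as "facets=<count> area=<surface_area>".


facets=24 area=959.779

Points on the hull: [0, 1, 2, 3, 4, 5, 6, 7, 8, 9, 10, 11, 12, 13] (14 of 15).

Area of each hull facet:
  f1: (p0, p8, p4) → 77.4379
  f2: (p9, p13, p10) → 77.9105
  f3: (p6, p13, p10) → 37.2869
  f4: (p6, p13, p8) → 77.8603
  f5: (p2, p0, p4) → 82.6217
  f6: (p2, p11, p0) → 41.5199
  f7: (p2, p11, p10) → 32.8119
  f8: (p2, p6, p10) → 54.1883
  f9: (p2, p6, p3) → 8.5773
  f10: (p5, p13, p8) → 15.8880
  f11: (p5, p9, p8) → 71.7750
  f12: (p5, p9, p13) → 31.1954
  f13: (p1, p0, p8) → 11.7618
  f14: (p1, p9, p8) → 13.1400
  f15: (p1, p9, p0) → 37.7604
  f16: (p7, p9, p0) → 40.6250
  f17: (p7, p11, p0) → 26.8237
  f18: (p7, p9, p10) → 54.3265
  f19: (p7, p11, p10) → 26.0302
  f20: (p12, p2, p4) → 17.6325
  f21: (p12, p2, p3) → 9.0250
  f22: (p12, p6, p3) → 15.4158
  f23: (p12, p8, p4) → 19.0221
  f24: (p12, p6, p8) → 79.1425
Σ area = 959.779

Check V−E+F: 14 − 36 + 24 = 2.


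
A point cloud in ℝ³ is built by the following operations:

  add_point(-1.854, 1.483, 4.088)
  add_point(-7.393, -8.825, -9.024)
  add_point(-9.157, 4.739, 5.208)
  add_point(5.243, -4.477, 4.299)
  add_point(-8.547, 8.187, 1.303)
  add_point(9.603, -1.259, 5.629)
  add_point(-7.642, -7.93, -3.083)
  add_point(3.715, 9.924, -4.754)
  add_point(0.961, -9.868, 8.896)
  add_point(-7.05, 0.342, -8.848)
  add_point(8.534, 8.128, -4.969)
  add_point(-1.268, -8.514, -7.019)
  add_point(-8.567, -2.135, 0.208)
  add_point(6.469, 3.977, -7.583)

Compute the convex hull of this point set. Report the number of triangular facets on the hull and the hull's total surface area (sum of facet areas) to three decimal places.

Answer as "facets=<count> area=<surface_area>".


Extreme-point indices: [1, 2, 4, 5, 6, 7, 8, 9, 10, 11, 12, 13] — 12 of 14 on the boundary.

Facet areas (half cross-product norm):
  f1: (p8, p5, p2) → 111.7859
  f2: (p4, p5, p2) → 51.3758
  f3: (p4, p7, p5) → 112.6339
  f4: (p4, p1, p2) → 51.5300
  f5: (p6, p8, p2) → 108.8812
  f6: (p6, p8, p1) → 29.4642
  f7: (p9, p4, p1) → 46.6033
  f8: (p9, p4, p7) → 82.6486
  f9: (p9, p13, p1) → 61.5928
  f10: (p9, p13, p7) → 49.8061
  f11: (p11, p13, p5) → 104.1973
  f12: (p11, p13, p1) → 40.2703
  f13: (p11, p8, p5) → 99.3815
  f14: (p11, p8, p1) → 46.8786
  f15: (p10, p7, p5) → 35.1828
  f16: (p10, p13, p5) → 37.5109
  f17: (p10, p13, p7) → 13.6638
  f18: (p12, p1, p2) → 15.1478
  f19: (p12, p6, p2) → 3.7482
  f20: (p12, p6, p1) → 15.9170
Σ area = 1118.220

Check V−E+F: 12 − 30 + 20 = 2.

facets=20 area=1118.220


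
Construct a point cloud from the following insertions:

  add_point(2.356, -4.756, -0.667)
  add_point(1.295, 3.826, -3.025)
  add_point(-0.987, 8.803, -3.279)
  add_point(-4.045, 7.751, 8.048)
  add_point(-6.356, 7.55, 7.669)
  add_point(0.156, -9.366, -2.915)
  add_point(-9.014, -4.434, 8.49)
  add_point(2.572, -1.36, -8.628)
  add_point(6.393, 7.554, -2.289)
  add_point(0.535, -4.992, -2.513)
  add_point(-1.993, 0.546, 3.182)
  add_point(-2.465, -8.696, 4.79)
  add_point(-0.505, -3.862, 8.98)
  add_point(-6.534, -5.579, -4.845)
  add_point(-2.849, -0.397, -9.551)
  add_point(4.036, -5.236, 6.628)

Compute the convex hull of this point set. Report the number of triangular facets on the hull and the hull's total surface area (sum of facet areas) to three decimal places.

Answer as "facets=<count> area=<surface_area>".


facets=20 area=900.248

12 of the 16 inputs are extreme points: [2, 3, 4, 5, 6, 7, 8, 11, 12, 13, 14, 15].

Facet areas (half cross-product norm):
  f1: (p13, p14, p5) → 31.2846
  f2: (p13, p4, p6) → 83.7094
  f3: (p13, p4, p14) → 71.5761
  f4: (p7, p14, p8) → 31.0668
  f5: (p7, p14, p5) → 28.2701
  f6: (p7, p15, p8) → 85.0861
  f7: (p7, p15, p5) → 55.8767
  f8: (p11, p15, p5) → 30.9905
  f9: (p11, p13, p6) → 47.1277
  f10: (p11, p13, p5) → 32.2579
  f11: (p2, p14, p8) → 42.4069
  f12: (p2, p4, p14) → 65.0518
  f13: (p12, p11, p6) → 26.4786
  f14: (p12, p11, p15) → 17.3027
  f15: (p3, p12, p15) → 28.5786
  f16: (p3, p15, p8) → 100.7663
  f17: (p3, p4, p6) → 13.8591
  f18: (p3, p12, p6) → 50.6108
  f19: (p3, p2, p8) → 44.1845
  f20: (p3, p2, p4) → 13.7631
Σ area = 900.248

Euler: V−E+F = 12−30+20 = 2.


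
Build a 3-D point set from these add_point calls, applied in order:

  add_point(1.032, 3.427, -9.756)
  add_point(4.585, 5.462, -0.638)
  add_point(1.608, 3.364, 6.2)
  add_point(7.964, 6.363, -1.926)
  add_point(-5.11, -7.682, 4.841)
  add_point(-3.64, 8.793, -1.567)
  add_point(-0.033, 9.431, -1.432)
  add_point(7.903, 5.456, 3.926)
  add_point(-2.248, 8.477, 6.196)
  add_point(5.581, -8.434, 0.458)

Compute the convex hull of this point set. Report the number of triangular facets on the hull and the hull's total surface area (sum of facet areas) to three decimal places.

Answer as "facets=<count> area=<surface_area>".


Extreme-point indices: [0, 2, 3, 4, 5, 6, 7, 8, 9] — 9 of 10 on the boundary.

Per-facet area ½‖(b−a)×(c−a)‖:
  f1: (p0, p9, p4) → 94.1545
  f2: (p0, p9, p3) → 79.7925
  f3: (p5, p0, p4) → 95.1101
  f4: (p7, p9, p3) → 42.7797
  f5: (p6, p0, p3) → 41.4522
  f6: (p6, p5, p0) → 18.9029
  f7: (p6, p7, p3) → 25.4031
  f8: (p2, p9, p4) → 69.5421
  f9: (p2, p7, p9) → 47.6001
  f10: (p8, p6, p7) → 39.1982
  f11: (p8, p2, p7) → 21.4046
  f12: (p8, p6, p5) → 14.1655
  f13: (p8, p5, p4) → 64.8155
  f14: (p8, p2, p4) → 38.7177
Σ area = 693.039

Euler characteristic 9−21+14 = 2 ✓

facets=14 area=693.039


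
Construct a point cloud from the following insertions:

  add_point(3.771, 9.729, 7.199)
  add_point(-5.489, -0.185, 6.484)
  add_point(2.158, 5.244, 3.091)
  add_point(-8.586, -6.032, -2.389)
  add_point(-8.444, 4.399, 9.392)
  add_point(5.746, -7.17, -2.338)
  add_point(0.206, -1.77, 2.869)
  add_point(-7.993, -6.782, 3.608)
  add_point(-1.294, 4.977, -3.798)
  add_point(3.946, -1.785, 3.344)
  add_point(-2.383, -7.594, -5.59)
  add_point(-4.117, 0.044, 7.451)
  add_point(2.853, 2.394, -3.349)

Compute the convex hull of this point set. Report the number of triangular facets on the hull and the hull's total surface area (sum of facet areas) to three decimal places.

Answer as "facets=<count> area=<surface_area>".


facets=16 area=717.502

Points on the hull: [0, 3, 4, 5, 7, 8, 9, 10, 11, 12] (10 of 13).

Per-facet area ½‖(b−a)×(c−a)‖:
  f1: (p8, p4, p3) → 91.9434
  f2: (p8, p4, p0) → 81.9779
  f3: (p7, p4, p3) → 35.9646
  f4: (p10, p8, p3) → 44.6199
  f5: (p10, p7, p3) → 20.4999
  f6: (p10, p7, p5) → 46.7276
  f7: (p12, p0, p5) → 58.1025
  f8: (p12, p8, p0) → 31.1661
  f9: (p12, p10, p5) → 42.5213
  f10: (p12, p10, p8) → 28.1632
  f11: (p9, p0, p5) → 24.6045
  f12: (p9, p7, p5) → 51.9553
  f13: (p11, p7, p4) → 26.2199
  f14: (p11, p9, p7) → 40.3147
  f15: (p11, p4, p0) → 40.0423
  f16: (p11, p9, p0) → 52.6794
Σ area = 717.502

Check V−E+F: 10 − 24 + 16 = 2.


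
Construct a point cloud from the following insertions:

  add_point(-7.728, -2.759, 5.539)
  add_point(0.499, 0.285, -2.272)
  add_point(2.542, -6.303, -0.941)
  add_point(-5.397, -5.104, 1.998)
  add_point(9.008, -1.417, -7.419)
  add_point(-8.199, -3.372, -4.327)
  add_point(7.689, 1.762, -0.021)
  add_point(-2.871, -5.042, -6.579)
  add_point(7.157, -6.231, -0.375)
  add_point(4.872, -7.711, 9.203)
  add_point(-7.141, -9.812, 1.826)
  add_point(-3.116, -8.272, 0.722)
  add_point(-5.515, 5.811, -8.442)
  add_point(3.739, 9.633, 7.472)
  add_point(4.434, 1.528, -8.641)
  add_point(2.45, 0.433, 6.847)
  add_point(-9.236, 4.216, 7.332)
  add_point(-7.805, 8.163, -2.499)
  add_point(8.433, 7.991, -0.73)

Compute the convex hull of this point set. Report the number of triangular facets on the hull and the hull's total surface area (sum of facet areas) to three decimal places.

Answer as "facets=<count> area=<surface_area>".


Hull vertices (13/19): indices [0, 4, 5, 7, 8, 9, 10, 12, 13, 14, 16, 17, 18].

Facet areas (half cross-product norm):
  f1: (p13, p9, p16) → 116.2744
  f2: (p0, p10, p16) → 7.7312
  f3: (p0, p9, p16) → 45.9438
  f4: (p0, p9, p10) → 54.1758
  f5: (p8, p9, p10) → 68.0700
  f6: (p18, p13, p9) → 83.1946
  f7: (p18, p8, p4) → 50.4312
  f8: (p18, p8, p9) → 69.7848
  f9: (p7, p8, p4) → 49.3798
  f10: (p7, p8, p10) → 62.1592
  f11: (p17, p13, p16) → 72.6396
  f12: (p17, p18, p13) → 71.9477
  f13: (p17, p18, p12) → 53.7739
  f14: (p14, p7, p4) → 27.3849
  f15: (p14, p7, p12) → 49.5171
  f16: (p14, p18, p4) → 30.2557
  f17: (p14, p18, p12) → 59.1897
  f18: (p5, p7, p10) → 26.9713
  f19: (p5, p7, p12) → 31.0800
  f20: (p5, p17, p12) → 35.0665
  f21: (p5, p10, p16) → 61.6051
  f22: (p5, p17, p16) → 60.8560
Σ area = 1187.433

Euler: V−E+F = 13−33+22 = 2.

facets=22 area=1187.433


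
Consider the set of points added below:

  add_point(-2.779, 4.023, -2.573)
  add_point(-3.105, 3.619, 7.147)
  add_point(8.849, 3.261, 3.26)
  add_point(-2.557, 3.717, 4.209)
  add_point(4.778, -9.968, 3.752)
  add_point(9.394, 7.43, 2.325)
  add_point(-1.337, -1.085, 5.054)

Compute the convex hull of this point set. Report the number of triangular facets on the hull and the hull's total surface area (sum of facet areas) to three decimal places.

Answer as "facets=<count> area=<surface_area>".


facets=8 area=370.813

Points on the hull: [0, 1, 2, 4, 5, 6] (6 of 7).

Facet areas (half cross-product norm):
  f1: (p0, p5, p1) → 62.5031
  f2: (p0, p4, p5) → 109.7172
  f3: (p6, p4, p1) → 10.4425
  f4: (p6, p0, p1) → 24.7286
  f5: (p6, p0, p4) → 45.3567
  f6: (p2, p5, p1) → 26.7336
  f7: (p2, p4, p1) → 84.0123
  f8: (p2, p4, p5) → 7.3192
Σ area = 370.813

Euler: V−E+F = 6−12+8 = 2.


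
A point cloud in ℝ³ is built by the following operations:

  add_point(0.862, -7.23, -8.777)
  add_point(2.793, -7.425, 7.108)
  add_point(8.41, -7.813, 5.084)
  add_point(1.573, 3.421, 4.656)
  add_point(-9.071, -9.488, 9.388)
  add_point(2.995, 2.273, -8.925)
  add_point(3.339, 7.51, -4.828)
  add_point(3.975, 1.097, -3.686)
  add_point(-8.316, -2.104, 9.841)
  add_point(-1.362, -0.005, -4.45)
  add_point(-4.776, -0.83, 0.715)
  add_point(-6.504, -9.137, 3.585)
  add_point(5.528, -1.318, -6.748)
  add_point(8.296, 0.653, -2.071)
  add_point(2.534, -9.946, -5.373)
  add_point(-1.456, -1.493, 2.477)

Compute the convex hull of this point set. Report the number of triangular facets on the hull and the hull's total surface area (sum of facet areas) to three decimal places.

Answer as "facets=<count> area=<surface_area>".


Extreme-point indices: [0, 1, 2, 3, 4, 5, 6, 8, 9, 10, 11, 12, 13, 14] — 14 of 16 on the boundary.

Triangle areas on the boundary:
  f1: (p14, p2, p4) → 105.7910
  f2: (p8, p3, p6) → 47.6362
  f3: (p11, p14, p4) → 15.4632
  f4: (p11, p0, p14) → 28.9998
  f5: (p13, p3, p2) → 53.5804
  f6: (p13, p3, p6) → 40.7124
  f7: (p1, p3, p2) → 33.3257
  f8: (p1, p8, p3) → 62.7541
  f9: (p1, p2, p4) → 10.1653
  f10: (p1, p8, p4) → 44.0740
  f11: (p10, p8, p6) → 44.9973
  f12: (p10, p11, p0) → 56.5754
  f13: (p10, p8, p4) → 36.4866
  f14: (p10, p11, p4) → 25.8068
  f15: (p12, p0, p14) → 18.1799
  f16: (p12, p14, p2) → 55.2109
  f17: (p12, p13, p2) → 30.8813
  f18: (p5, p12, p0) → 18.9625
  f19: (p5, p13, p6) → 27.3208
  f20: (p5, p12, p13) → 13.2427
  f21: (p9, p10, p0) → 24.4174
  f22: (p9, p5, p0) → 28.2608
  f23: (p9, p10, p6) → 24.9265
  f24: (p9, p5, p6) → 21.9957
Σ area = 869.767

Euler: V−E+F = 14−36+24 = 2.

facets=24 area=869.767


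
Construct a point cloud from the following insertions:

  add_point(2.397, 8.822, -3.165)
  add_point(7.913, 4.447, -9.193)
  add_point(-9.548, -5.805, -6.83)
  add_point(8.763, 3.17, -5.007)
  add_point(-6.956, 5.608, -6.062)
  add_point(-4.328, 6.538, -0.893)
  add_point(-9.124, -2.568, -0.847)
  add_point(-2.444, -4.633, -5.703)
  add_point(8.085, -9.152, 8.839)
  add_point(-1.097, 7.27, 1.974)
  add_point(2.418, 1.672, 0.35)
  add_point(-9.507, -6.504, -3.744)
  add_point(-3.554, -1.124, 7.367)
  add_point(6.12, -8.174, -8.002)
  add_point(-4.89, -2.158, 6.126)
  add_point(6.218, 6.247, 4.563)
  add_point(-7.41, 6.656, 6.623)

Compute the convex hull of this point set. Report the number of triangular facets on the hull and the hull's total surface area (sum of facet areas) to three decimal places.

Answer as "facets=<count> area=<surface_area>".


Hull vertices (13/17): indices [0, 1, 2, 3, 4, 6, 8, 11, 12, 13, 14, 15, 16].

Area of each hull facet:
  f1: (p13, p8, p3) → 99.6700
  f2: (p4, p16, p2) → 73.9824
  f3: (p4, p16, p0) → 63.1280
  f4: (p15, p16, p8) → 110.3397
  f5: (p15, p16, p0) → 59.1766
  f6: (p15, p8, p3) → 83.2371
  f7: (p1, p13, p3) → 26.8085
  f8: (p1, p4, p0) → 46.6915
  f9: (p1, p13, p2) → 101.7175
  f10: (p1, p4, p2) → 88.6342
  f11: (p1, p15, p3) → 15.6801
  f12: (p1, p15, p0) → 41.0831
  f13: (p11, p14, p8) → 83.2845
  f14: (p11, p13, p2) → 25.1318
  f15: (p11, p13, p8) → 136.8588
  f16: (p12, p16, p8) → 29.9606
  f17: (p12, p14, p8) → 14.1916
  f18: (p12, p14, p16) → 9.0810
  f19: (p6, p14, p16) → 37.4511
  f20: (p6, p11, p14) → 16.2332
  f21: (p6, p16, p2) → 15.9243
  f22: (p6, p11, p2) → 7.1089
Σ area = 1185.374

Check V−E+F: 13 − 33 + 22 = 2.

facets=22 area=1185.374


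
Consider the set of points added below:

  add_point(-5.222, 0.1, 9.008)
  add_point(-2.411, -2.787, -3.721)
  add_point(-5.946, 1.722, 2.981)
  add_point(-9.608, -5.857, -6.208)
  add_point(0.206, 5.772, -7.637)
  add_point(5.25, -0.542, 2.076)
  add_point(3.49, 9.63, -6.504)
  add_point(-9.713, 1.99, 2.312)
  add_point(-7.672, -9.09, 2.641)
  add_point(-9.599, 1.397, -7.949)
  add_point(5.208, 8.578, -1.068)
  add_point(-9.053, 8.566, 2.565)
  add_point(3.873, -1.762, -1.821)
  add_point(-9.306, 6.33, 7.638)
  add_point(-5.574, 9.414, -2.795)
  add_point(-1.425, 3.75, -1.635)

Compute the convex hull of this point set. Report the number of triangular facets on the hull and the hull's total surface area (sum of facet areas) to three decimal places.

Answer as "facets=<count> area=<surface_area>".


facets=22 area=880.841

Extreme-point indices: [0, 3, 4, 5, 6, 7, 8, 9, 10, 11, 12, 13, 14] — 13 of 16 on the boundary.

Area of each hull facet:
  f1: (p0, p8, p5) → 70.9223
  f2: (p3, p8, p7) → 49.8245
  f3: (p3, p9, p7) → 37.7352
  f4: (p13, p8, p7) → 31.4124
  f5: (p13, p0, p8) → 38.8297
  f6: (p12, p8, p5) → 30.7685
  f7: (p12, p3, p8) → 66.0914
  f8: (p4, p6, p9) → 12.9051
  f9: (p4, p3, p9) → 36.8861
  f10: (p4, p12, p6) → 25.9572
  f11: (p4, p12, p3) → 71.9531
  f12: (p11, p9, p7) → 33.8393
  f13: (p11, p13, p7) → 17.0487
  f14: (p10, p0, p5) → 60.1566
  f15: (p10, p13, p0) → 62.4730
  f16: (p10, p12, p5) → 20.7777
  f17: (p10, p12, p6) → 30.2161
  f18: (p10, p11, p13) → 39.3174
  f19: (p14, p6, p9) → 49.7655
  f20: (p14, p11, p9) → 33.1701
  f21: (p14, p10, p6) → 28.2924
  f22: (p14, p10, p11) → 32.4990
Σ area = 880.841

Check V−E+F: 13 − 33 + 22 = 2.


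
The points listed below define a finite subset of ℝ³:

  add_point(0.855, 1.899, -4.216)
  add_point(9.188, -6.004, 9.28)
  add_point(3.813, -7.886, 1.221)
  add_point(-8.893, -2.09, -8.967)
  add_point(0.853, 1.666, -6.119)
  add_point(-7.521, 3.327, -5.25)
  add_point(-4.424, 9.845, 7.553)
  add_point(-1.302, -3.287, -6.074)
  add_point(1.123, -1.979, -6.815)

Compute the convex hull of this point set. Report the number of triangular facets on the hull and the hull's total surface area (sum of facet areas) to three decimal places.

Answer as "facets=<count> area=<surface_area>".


facets=12 area=668.294

Hull vertices (8/9): indices [1, 2, 3, 4, 5, 6, 7, 8].

Facet areas (half cross-product norm):
  f1: (p2, p6, p3) → 162.6193
  f2: (p2, p6, p1) → 99.3938
  f3: (p4, p6, p1) → 151.7821
  f4: (p5, p6, p3) → 23.0999
  f5: (p5, p4, p3) → 28.7936
  f6: (p5, p4, p6) → 63.0266
  f7: (p8, p4, p3) → 19.0552
  f8: (p8, p2, p1) → 37.9239
  f9: (p8, p4, p1) → 34.2013
  f10: (p7, p2, p3) → 24.9815
  f11: (p7, p8, p3) → 9.1218
  f12: (p7, p8, p2) → 14.2952
Σ area = 668.294

Euler characteristic 8−18+12 = 2 ✓
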